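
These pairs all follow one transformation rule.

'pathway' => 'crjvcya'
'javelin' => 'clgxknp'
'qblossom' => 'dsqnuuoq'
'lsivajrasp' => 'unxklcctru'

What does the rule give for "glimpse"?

niokurg

Rule — shift every letter 2 places forward in the alphabet (wrapping around), then swap each adjacent pair of characters (1↔2, 3↔4, ...).
On "glimpse": the first step gives "inkorug", and the second then gives "niokurg".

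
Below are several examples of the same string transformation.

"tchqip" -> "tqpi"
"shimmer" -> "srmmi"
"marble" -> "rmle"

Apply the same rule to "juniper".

urpnj

In each case the input is transformed by: sort the characters into reverse alphabetical order, then delete the last 2 characters.
Starting from "juniper": after the first operation, "urpnjie"; after the second, "urpnj".
(Check on "marble": → "rmleba" → "rmle" ✓)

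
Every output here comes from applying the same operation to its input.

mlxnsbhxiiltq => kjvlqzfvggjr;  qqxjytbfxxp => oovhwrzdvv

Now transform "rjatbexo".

Rule — delete the last character, then shift every letter 2 places backward in the alphabet (wrapping around).
On "rjatbexo": the first step gives "rjatbex", and the second then gives "phyrzcv".
(Check on "qqxjytbfxxp": → "qqxjytbfxx" → "oovhwrzdvv" ✓)

phyrzcv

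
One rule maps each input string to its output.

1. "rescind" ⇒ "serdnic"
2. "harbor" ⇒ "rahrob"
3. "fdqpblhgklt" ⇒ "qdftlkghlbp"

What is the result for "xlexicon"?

elxnocix

Rule — reverse the string, then move the last 3 characters to the front (rotate right by 3).
Applying that to "xlexicon" gives "elxnocix".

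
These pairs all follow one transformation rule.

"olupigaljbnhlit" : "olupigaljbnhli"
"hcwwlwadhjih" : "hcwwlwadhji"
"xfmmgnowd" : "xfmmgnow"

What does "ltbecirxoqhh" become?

Each output is the input with this applied: delete the last character.
"ltbecirxoqhh" → "ltbecirxoqh".

ltbecirxoqh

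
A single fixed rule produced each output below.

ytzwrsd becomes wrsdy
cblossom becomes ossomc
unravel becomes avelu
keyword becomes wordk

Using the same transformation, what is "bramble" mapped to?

In each case the input is transformed by: move the first 3 characters to the end (rotate left by 3), then delete the last 2 characters.
Working it through for "bramble": intermediate "mblebra", final "mbleb".
(Check on "keyword": → "wordkey" → "wordk" ✓)

mbleb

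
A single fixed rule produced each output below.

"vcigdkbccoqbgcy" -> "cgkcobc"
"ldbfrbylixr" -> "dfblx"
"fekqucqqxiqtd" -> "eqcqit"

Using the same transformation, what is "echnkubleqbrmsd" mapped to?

Each output is the input with this applied: keep every other character starting from the second (positions 2nd, 4th, 6th, ...).
Doing the same to "echnkubleqbrmsd": "cnulqrs".

cnulqrs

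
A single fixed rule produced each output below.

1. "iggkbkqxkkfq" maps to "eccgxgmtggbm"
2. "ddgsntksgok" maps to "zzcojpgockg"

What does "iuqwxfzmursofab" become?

eqmstbviqnokbwx

Rule — shift every letter 4 places backward in the alphabet (wrapping around).
Applying that to "iuqwxfzmursofab" gives "eqmstbviqnokbwx".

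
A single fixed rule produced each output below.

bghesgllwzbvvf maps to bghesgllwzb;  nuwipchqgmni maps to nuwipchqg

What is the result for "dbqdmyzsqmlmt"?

Each output is the input with this applied: delete the last 3 characters.
On "dbqdmyzsqmlmt" that produces "dbqdmyzsqm".

dbqdmyzsqm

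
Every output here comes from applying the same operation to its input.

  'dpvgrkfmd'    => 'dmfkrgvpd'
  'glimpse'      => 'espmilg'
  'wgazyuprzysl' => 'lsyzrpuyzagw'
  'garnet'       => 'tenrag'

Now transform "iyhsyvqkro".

orkqvyshyi

The rule is to reverse the string.
So "iyhsyvqkro" becomes "orkqvyshyi".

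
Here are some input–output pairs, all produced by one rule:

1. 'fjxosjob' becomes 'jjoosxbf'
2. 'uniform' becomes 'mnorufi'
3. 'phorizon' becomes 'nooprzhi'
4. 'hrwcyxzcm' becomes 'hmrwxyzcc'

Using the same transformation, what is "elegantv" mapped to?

Rule — sort the characters into alphabetical order, then move the first 2 characters to the end (rotate left by 2).
For "elegantv", step one produces "aeeglntv"; step two turns that into "eglntvae".

eglntvae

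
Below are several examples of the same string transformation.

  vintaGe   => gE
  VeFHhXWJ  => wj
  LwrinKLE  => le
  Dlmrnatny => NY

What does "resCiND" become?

nd

The pattern: flip the case of every letter, then keep only the last 2 characters.
Working it through for "resCiND": intermediate "REScInd", final "nd".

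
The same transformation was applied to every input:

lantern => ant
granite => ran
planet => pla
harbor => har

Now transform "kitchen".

The transformation: move the last 3 characters to the front (rotate right by 3), then keep only the last 3 characters.
Doing the same to "kitchen": "itc".

itc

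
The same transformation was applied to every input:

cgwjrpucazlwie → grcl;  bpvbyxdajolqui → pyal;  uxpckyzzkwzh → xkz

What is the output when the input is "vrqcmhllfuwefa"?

Each output is the input with this applied: delete the last 3 characters, then keep one character in every 3, starting at position 2 (positions 2nd, 5th, 8th, ...).
"vrqcmhllfuwefa" → "vrqcmhllfuw" → "rmlw".

rmlw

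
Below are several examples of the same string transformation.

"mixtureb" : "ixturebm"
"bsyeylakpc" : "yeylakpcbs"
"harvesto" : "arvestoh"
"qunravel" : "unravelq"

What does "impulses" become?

The pattern: swap the front and back halves of the string, then move the last 3 characters to the front (rotate right by 3).
"impulses" → "lsesimpu" → "mpulsesi".
(Check on "mixtureb": → "urebmixt" → "ixturebm" ✓)

mpulsesi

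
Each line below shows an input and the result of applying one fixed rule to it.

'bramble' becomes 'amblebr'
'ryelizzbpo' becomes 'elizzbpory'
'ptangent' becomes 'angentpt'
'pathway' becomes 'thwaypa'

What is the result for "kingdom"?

What's happening: move the first 2 characters to the end (rotate left by 2).
Doing the same to "kingdom": "ngdomki".

ngdomki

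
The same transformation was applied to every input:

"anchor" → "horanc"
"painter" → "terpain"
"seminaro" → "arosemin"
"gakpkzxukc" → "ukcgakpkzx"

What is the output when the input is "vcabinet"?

Rule — move the last 3 characters to the front (rotate right by 3).
On "vcabinet" that produces "netvcabi".

netvcabi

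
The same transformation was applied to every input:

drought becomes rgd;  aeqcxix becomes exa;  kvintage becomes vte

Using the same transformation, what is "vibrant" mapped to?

The rule is to move the first character to the end, then keep one character in every 3, starting at position 1 (positions 1st, 4th, 7th, ...).
"vibrant" → "ibrantv" → "iav".

iav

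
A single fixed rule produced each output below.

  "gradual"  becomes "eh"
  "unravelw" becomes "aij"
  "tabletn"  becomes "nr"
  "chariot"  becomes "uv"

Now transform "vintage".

vn

The pattern: shift every letter 13 places forward in the alphabet (wrapping around) — i.e. ROT13, then keep one character in every 3, starting at position 2 (positions 2nd, 5th, 8th, ...).
On "vintage" that produces "vn".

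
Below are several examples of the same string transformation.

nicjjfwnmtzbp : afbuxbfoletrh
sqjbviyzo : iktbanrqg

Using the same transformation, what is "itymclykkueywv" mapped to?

laeqducqmcqwno

Each output is the input with this applied: shift every letter 8 places backward in the alphabet (wrapping around), then swap each adjacent pair of characters (1↔2, 3↔4, ...).
For "itymclykkueywv", step one produces "alqeudqccmwqon"; step two turns that into "laeqducqmcqwno".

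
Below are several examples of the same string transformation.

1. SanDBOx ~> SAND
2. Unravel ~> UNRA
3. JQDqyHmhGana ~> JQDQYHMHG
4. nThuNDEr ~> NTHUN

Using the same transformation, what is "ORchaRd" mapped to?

In each case the input is transformed by: delete the last 3 characters, then convert every letter to uppercase.
On "ORchaRd": the first step gives "ORch", and the second then gives "ORCH".

ORCH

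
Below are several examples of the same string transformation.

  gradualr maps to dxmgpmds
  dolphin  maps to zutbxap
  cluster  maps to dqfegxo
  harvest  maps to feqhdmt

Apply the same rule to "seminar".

dmzuyqe

The rule is to reverse the string, then shift every letter 12 places forward in the alphabet (wrapping around).
"seminar" → "ranimes" → "dmzuyqe".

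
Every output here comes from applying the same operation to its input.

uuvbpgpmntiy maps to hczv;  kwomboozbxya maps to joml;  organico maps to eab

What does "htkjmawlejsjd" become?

gzyf

Rule — keep one character in every 3, starting at position 2 (positions 2nd, 5th, 8th, ...), then shift every letter 13 places forward in the alphabet (wrapping around) — i.e. ROT13.
Starting from "htkjmawlejsjd": after the first operation, "tmls"; after the second, "gzyf".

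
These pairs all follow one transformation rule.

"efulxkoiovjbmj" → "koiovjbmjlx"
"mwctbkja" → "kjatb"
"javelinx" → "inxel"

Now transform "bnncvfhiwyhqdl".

fhiwyhqdlcv

Rule — delete the first 3 characters, then move the first 2 characters to the end (rotate left by 2).
Applying both steps to "bnncvfhiwyhqdl": "cvfhiwyhqdl", then "fhiwyhqdlcv".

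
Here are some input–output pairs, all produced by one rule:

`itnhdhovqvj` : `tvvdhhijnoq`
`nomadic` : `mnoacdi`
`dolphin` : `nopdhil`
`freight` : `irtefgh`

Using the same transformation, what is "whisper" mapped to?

What's happening: sort the characters into alphabetical order, then move the last 3 characters to the front (rotate right by 3).
For "whisper", step one produces "ehiprsw"; step two turns that into "rswehip".

rswehip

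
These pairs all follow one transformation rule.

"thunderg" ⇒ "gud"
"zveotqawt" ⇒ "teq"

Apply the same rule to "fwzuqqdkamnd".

dzaq

The rule is to take characters alternately from the front and the back (1st, last, 2nd, 2nd-last, ...), then keep one character in every 3, starting at position 2 (positions 2nd, 5th, 8th, ...).
For "fwzuqqdkamnd" the result is "dzaq".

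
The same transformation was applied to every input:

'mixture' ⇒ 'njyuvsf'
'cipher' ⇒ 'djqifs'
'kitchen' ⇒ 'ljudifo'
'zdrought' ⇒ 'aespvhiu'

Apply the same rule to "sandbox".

Looking at the pairs, the operation is to shift every letter 1 place forward in the alphabet (wrapping around).
On "sandbox" that produces "tboecpy".

tboecpy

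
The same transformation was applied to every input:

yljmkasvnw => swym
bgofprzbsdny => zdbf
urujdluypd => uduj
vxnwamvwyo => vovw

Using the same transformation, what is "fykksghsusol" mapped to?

In each case the input is transformed by: keep one character in every 3, starting at position 1 (positions 1st, 4th, 7th, ...), then move the first 2 characters to the end (rotate left by 2).
Applying both steps to "fykksghsusol": "fkhs", then "hsfk".

hsfk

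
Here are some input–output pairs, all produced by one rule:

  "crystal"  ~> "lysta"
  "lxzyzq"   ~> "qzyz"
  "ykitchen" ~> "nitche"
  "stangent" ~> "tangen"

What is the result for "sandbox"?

Each output is the input with this applied: delete the first 2 characters, then move the last character to the front.
Working it through for "sandbox": intermediate "ndbox", final "xndbo".

xndbo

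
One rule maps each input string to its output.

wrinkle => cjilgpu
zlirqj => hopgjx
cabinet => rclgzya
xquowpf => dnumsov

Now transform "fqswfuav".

The pattern: reverse the string, then shift every letter 2 places backward in the alphabet (wrapping around).
Working it through for "fqswfuav": intermediate "vaufwsqf", final "tysduqod".

tysduqod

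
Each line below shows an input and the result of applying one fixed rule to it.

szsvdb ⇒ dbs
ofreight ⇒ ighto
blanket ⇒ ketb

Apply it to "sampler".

The rule is to move the first character to the end, then delete the first 3 characters.
Starting from "sampler": after the first operation, "amplers"; after the second, "lers".

lers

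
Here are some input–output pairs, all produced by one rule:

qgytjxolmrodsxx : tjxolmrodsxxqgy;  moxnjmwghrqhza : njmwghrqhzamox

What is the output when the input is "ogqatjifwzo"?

atjifwzoogq

Each output is the input with this applied: move the first 3 characters to the end (rotate left by 3).
"ogqatjifwzo" → "atjifwzoogq".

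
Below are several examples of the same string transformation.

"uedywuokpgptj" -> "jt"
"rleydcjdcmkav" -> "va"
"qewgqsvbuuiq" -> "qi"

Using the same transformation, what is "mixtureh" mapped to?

he

The pattern: reverse the string, then keep only the first 2 characters.
On "mixtureh" that produces "he".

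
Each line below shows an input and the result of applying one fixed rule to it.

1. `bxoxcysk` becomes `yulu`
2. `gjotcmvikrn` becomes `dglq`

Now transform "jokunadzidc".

Looking at the pairs, the operation is to shift every letter 3 places backward in the alphabet (wrapping around), then keep only the first 4 characters.
On "jokunadzidc": the first step gives "glhrkxawfaz", and the second then gives "glhr".

glhr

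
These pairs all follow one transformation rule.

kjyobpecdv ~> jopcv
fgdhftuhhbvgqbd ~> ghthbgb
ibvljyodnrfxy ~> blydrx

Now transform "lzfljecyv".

What's happening: keep every other character starting from the second (positions 2nd, 4th, 6th, ...).
For "lzfljecyv" the result is "zley".

zley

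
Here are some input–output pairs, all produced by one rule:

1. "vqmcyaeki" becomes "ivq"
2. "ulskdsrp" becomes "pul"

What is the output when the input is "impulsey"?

What's happening: move the first 2 characters to the end (rotate left by 2), then keep only the last 3 characters.
Starting from "impulsey": after the first operation, "pulseyim"; after the second, "yim".

yim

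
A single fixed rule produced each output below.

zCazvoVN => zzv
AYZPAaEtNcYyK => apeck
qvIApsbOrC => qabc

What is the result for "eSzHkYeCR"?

ehe

Rule — keep one character in every 3, starting at position 1 (positions 1st, 4th, 7th, ...), then convert every letter to lowercase.
For "eSzHkYeCR" the result is "ehe".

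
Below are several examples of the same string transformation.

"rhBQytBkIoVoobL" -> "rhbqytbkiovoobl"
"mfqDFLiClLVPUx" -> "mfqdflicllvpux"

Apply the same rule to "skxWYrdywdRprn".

Rule — convert every letter to lowercase.
On "skxWYrdywdRprn" that produces "skxwyrdywdrprn".

skxwyrdywdrprn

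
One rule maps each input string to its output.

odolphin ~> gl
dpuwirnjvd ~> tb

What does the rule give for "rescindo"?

The pattern: shift every letter 2 places backward in the alphabet (wrapping around), then keep only the last 2 characters.
Applying both steps to "rescindo": "pcqaglbm", then "bm".

bm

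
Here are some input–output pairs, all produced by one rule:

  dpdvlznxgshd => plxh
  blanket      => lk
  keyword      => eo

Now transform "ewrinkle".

Each output is the input with this applied: keep one character in every 3, starting at position 2 (positions 2nd, 5th, 8th, ...).
Applying that to "ewrinkle" gives "wne".

wne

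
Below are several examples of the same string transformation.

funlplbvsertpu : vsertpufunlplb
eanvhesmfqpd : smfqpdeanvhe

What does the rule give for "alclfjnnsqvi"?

The transformation: swap the front and back halves of the string.
"alclfjnnsqvi" → "nnsqvialclfj".

nnsqvialclfj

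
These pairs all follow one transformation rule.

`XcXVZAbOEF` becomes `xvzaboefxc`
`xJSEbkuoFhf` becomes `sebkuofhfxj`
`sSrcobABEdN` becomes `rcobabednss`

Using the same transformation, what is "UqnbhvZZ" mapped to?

nbhvzzuq

Rule — move the first 2 characters to the end (rotate left by 2), then convert every letter to lowercase.
For "UqnbhvZZ", step one produces "nbhvZZUq"; step two turns that into "nbhvzzuq".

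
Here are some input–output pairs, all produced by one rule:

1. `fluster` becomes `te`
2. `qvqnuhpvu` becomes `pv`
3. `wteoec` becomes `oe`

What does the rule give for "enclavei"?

The pattern: move the last character to the front, then keep only the last 2 characters.
Applying both steps to "enclavei": "ienclave", then "ve".

ve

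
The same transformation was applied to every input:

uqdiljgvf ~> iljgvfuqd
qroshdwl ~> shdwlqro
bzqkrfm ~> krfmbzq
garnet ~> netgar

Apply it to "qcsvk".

vkqcs

Looking at the pairs, the operation is to move the first 3 characters to the end (rotate left by 3).
Applying that to "qcsvk" gives "vkqcs".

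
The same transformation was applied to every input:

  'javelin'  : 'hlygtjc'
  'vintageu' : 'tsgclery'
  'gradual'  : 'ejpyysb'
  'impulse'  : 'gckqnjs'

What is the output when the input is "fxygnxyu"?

The pattern: shift every letter 2 places backward in the alphabet (wrapping around), then take characters alternately from the front and the back (1st, last, 2nd, 2nd-last, ...).
Starting from "fxygnxyu": after the first operation, "dvwelvws"; after the second, "dsvwwvel".
(Check on "gradual": → "epybsyj" → "ejpyysb" ✓)

dsvwwvel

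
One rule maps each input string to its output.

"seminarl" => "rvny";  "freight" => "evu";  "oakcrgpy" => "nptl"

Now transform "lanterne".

nger

Rule — shift every letter 13 places forward in the alphabet (wrapping around) — i.e. ROT13, then keep every other character starting from the second (positions 2nd, 4th, 6th, ...).
On "lanterne" that produces "nger".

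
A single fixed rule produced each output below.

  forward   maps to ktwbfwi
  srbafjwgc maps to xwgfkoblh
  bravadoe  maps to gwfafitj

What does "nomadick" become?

strfinhp

What's happening: shift every letter 5 places forward in the alphabet (wrapping around).
"nomadick" → "strfinhp".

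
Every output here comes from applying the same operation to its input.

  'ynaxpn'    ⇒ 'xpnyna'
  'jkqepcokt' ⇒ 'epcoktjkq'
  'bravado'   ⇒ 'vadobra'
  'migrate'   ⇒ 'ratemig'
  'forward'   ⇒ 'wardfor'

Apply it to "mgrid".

idmgr

What's happening: move the first 3 characters to the end (rotate left by 3).
So "mgrid" becomes "idmgr".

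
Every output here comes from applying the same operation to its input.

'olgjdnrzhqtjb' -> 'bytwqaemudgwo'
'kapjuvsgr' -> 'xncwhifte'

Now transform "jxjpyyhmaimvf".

The transformation: shift every letter 13 places forward in the alphabet (wrapping around) — i.e. ROT13.
For "jxjpyyhmaimvf" the result is "wkwclluznvzis".

wkwclluznvzis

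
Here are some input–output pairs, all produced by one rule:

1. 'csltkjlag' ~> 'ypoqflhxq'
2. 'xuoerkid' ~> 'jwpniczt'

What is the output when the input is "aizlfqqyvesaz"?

qkvvdajxfefne

Looking at the pairs, the operation is to move the first 3 characters to the end (rotate left by 3), then shift every letter 5 places forward in the alphabet (wrapping around).
"aizlfqqyvesaz" → "lfqqyvesazaiz" → "qkvvdajxfefne".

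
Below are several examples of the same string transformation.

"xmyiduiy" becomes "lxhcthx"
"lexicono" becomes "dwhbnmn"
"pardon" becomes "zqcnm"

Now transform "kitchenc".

hsbgdmb

What's happening: shift every letter 1 place backward in the alphabet (wrapping around), then delete the first character.
"kitchenc" → "jhsbgdmb" → "hsbgdmb".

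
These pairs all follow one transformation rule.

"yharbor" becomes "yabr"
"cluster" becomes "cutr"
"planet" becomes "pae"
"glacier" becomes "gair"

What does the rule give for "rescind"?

The transformation: keep every other character starting from the first (positions 1st, 3rd, 5th, ...).
Doing the same to "rescind": "rsid".

rsid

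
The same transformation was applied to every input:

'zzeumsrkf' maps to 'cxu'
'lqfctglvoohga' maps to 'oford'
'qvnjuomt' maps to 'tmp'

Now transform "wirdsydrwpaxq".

zggst

The transformation: shift every letter 3 places forward in the alphabet (wrapping around), then keep one character in every 3, starting at position 1 (positions 1st, 4th, 7th, ...).
Starting from "wirdsydrwpaxq": after the first operation, "zlugvbguzsdat"; after the second, "zggst".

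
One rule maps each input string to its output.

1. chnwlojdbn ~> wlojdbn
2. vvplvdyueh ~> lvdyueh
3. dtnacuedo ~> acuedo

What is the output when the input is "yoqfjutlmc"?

Looking at the pairs, the operation is to delete the first 3 characters.
On "yoqfjutlmc" that produces "fjutlmc".

fjutlmc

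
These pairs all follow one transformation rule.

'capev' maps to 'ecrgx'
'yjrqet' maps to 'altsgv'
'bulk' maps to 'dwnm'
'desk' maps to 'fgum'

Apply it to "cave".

What's happening: shift every letter 2 places forward in the alphabet (wrapping around).
Doing the same to "cave": "ecxg".

ecxg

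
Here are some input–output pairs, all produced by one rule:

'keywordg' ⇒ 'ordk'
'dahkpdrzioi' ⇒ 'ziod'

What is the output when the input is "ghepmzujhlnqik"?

nqig

Rule — swap the first and last characters, then keep only the last 4 characters.
Working it through for "ghepmzujhlnqik": intermediate "khepmzujhlnqig", final "nqig".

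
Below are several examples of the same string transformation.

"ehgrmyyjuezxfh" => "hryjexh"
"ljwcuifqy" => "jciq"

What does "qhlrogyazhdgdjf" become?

The rule is to keep every other character starting from the second (positions 2nd, 4th, 6th, ...).
"qhlrogyazhdgdjf" → "hrgahgj".

hrgahgj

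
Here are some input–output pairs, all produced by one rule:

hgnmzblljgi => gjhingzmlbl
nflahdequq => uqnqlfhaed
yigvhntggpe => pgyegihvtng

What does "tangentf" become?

The rule is to move the last 3 characters to the front (rotate right by 3), then swap each adjacent pair of characters (1↔2, 3↔4, ...).
Applying both steps to "tangentf": "ntftange", then "tntfnaeg".
(Check on "hgnmzblljgi": → "jgihgnmzbll" → "gjhingzmlbl" ✓)

tntfnaeg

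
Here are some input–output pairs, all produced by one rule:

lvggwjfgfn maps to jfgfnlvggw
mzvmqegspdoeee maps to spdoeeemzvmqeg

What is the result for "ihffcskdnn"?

skdnnihffc

Rule — swap the front and back halves of the string.
So "ihffcskdnn" becomes "skdnnihffc".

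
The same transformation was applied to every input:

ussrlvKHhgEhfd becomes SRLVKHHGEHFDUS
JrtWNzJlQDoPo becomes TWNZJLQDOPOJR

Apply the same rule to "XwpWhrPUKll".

PWHRPUKLLXW

What's happening: move the first 2 characters to the end (rotate left by 2), then convert every letter to uppercase.
Working it through for "XwpWhrPUKll": intermediate "pWhrPUKllXw", final "PWHRPUKLLXW".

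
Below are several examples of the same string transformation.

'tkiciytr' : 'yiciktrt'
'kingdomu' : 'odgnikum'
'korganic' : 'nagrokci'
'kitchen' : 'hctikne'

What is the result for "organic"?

The pattern: move the last 2 characters to the front (rotate right by 2), then reverse the string.
Applying both steps to "organic": "icorgan", then "nagroci".

nagroci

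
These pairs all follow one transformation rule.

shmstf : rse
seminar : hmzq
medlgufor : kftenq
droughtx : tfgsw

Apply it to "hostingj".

shmfi

What's happening: shift every letter 1 place backward in the alphabet (wrapping around), then delete the first 3 characters.
Doing the same to "hostingj": "shmfi".
(Check on "shmstf": → "rglrse" → "rse" ✓)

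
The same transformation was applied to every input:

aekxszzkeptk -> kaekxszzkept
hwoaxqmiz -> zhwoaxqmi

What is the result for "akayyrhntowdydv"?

The transformation: move the last character to the front.
So "akayyrhntowdydv" becomes "vakayyrhntowdyd".

vakayyrhntowdyd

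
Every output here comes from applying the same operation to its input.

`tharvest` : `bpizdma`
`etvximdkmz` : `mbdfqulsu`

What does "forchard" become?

nwzkpiz

The transformation: shift every letter 8 places forward in the alphabet (wrapping around), then delete the last character.
So "forchard" becomes "nwzkpiz".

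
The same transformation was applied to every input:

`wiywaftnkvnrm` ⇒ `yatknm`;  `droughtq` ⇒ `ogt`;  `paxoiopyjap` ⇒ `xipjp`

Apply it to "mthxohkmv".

Looking at the pairs, the operation is to delete the first 2 characters, then keep every other character starting from the first (positions 1st, 3rd, 5th, ...).
For "mthxohkmv", step one produces "hxohkmv"; step two turns that into "hokv".

hokv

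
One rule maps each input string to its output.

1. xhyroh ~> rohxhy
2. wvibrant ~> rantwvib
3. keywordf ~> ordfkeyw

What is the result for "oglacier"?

Rule — swap the front and back halves of the string.
Doing the same to "oglacier": "cierogla".

cierogla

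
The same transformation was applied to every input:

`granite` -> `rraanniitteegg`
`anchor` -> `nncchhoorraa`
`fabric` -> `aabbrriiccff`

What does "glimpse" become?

The rule is to double every character, then move the first 2 characters to the end (rotate left by 2).
On "glimpse" that produces "lliimmppsseegg".

lliimmppsseegg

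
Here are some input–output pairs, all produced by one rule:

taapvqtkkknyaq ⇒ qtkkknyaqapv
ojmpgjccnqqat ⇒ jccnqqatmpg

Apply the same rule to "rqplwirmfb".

irmfbplw

Rule — delete the first 2 characters, then move the first 3 characters to the end (rotate left by 3).
"rqplwirmfb" → "plwirmfb" → "irmfbplw".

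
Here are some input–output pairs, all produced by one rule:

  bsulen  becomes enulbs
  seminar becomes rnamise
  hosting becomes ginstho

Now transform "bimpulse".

seulmpbi

In each case the input is transformed by: swap each adjacent pair of characters (1↔2, 3↔4, ...), then reverse the string.
Starting from "bimpulse": after the first operation, "ibpmlues"; after the second, "seulmpbi".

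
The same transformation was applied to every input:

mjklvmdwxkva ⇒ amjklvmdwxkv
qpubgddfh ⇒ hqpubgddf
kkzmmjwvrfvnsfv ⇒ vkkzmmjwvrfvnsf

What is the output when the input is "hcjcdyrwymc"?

chcjcdyrwym

Each output is the input with this applied: move the last character to the front.
Doing the same to "hcjcdyrwymc": "chcjcdyrwym".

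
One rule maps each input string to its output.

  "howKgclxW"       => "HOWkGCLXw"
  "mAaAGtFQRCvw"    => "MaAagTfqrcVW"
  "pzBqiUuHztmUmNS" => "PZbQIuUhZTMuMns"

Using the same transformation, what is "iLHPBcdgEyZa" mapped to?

In each case the input is transformed by: flip the case of every letter.
For "iLHPBcdgEyZa" the result is "IlhpbCDGeYzA".

IlhpbCDGeYzA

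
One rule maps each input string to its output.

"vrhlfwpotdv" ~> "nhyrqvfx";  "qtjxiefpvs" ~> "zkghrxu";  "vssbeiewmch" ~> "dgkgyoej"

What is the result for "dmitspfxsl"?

The pattern: delete the first 3 characters, then shift every letter 2 places forward in the alphabet (wrapping around).
Applying both steps to "dmitspfxsl": "tspfxsl", then "vurhzun".

vurhzun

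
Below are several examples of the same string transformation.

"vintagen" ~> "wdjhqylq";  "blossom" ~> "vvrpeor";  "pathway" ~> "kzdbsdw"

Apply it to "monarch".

dufkprq

In each case the input is transformed by: shift every letter 3 places forward in the alphabet (wrapping around), then move the first 3 characters to the end (rotate left by 3).
Starting from "monarch": after the first operation, "prqdufk"; after the second, "dufkprq".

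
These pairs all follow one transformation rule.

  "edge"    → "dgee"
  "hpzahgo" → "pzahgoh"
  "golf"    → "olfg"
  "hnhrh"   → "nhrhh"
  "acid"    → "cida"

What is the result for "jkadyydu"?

What's happening: move the first character to the end.
On "jkadyydu" that produces "kadyyduj".

kadyyduj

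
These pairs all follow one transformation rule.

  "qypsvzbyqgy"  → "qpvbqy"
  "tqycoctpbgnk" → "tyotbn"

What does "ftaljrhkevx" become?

fajhex

What's happening: keep every other character starting from the first (positions 1st, 3rd, 5th, ...).
Doing the same to "ftaljrhkevx": "fajhex".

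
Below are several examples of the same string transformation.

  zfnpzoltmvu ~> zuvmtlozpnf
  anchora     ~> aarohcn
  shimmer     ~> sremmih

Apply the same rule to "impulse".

The rule is to reverse the string, then move the last character to the front.
Starting from "impulse": after the first operation, "eslupmi"; after the second, "ieslupm".

ieslupm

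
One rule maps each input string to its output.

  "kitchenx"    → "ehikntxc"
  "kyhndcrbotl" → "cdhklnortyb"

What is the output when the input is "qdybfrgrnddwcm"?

The transformation: sort the characters into alphabetical order, then move the first character to the end.
On "qdybfrgrnddwcm" that produces "cdddfgmnqrrwyb".

cdddfgmnqrrwyb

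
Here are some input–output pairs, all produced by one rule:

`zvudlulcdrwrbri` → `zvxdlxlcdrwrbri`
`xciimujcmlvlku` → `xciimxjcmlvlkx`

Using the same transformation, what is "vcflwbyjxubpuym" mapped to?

vcflwbyjxxbpxym

In each case the input is transformed by: replace every "u" with "x".
Applying that to "vcflwbyjxubpuym" gives "vcflwbyjxxbpxym".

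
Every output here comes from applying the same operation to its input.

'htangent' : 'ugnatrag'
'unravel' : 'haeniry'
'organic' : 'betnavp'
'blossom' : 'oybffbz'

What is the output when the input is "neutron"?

Rule — shift every letter 13 places forward in the alphabet (wrapping around) — i.e. ROT13.
So "neutron" becomes "arhgeba".

arhgeba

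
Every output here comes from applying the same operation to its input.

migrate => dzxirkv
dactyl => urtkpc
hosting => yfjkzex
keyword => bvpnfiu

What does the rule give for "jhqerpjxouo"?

ayhvigaoflf

The rule is to shift every letter 9 places backward in the alphabet (wrapping around).
For "jhqerpjxouo" the result is "ayhvigaoflf".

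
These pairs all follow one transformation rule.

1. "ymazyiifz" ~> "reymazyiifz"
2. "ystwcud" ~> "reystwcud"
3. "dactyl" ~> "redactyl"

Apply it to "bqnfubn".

Looking at the pairs, the operation is to prepend "re".
"bqnfubn" → "rebqnfubn".

rebqnfubn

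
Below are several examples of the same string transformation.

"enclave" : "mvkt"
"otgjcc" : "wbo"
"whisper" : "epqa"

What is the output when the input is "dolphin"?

lwtx

The pattern: delete the last 3 characters, then shift every letter 8 places forward in the alphabet (wrapping around).
Applying both steps to "dolphin": "dolp", then "lwtx".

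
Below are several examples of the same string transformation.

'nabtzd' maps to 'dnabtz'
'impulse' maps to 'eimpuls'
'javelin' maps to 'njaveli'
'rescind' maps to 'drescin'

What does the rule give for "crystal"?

In each case the input is transformed by: move the last character to the front.
Doing the same to "crystal": "lcrysta".

lcrysta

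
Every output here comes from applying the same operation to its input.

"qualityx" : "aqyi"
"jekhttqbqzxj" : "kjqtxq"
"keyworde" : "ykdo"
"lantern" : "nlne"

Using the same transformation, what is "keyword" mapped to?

ykdo

What's happening: keep every other character starting from the first (positions 1st, 3rd, 5th, ...), then swap each adjacent pair of characters (1↔2, 3↔4, ...).
On "keyword" that produces "ykdo".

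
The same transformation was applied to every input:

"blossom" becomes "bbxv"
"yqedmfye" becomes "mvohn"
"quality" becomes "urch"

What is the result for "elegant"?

pjwc

The transformation: shift every letter 9 places forward in the alphabet (wrapping around), then delete the first 3 characters.
For "elegant", step one produces "nunpjwc"; step two turns that into "pjwc".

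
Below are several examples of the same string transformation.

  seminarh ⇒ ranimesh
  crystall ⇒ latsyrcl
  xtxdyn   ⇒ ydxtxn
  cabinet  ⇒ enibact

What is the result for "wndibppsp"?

sppbidnwp

In each case the input is transformed by: move the last character to the front, then reverse the string.
Doing the same to "wndibppsp": "sppbidnwp".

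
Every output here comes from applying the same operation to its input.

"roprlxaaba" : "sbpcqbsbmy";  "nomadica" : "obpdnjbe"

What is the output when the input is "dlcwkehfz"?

eamgdixfl

Rule — shift every letter 1 place forward in the alphabet (wrapping around), then take characters alternately from the front and the back (1st, last, 2nd, 2nd-last, ...).
On "dlcwkehfz": the first step gives "emdxlfiga", and the second then gives "eamgdixfl".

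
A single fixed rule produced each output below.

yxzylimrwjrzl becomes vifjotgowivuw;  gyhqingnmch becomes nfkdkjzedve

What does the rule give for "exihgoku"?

edlhrbuf

Looking at the pairs, the operation is to shift every letter 3 places backward in the alphabet (wrapping around), then move the first 3 characters to the end (rotate left by 3).
For "exihgoku", step one produces "bufedlhr"; step two turns that into "edlhrbuf".
(Check on "yxzylimrwjrzl": → "vuwvifjotgowi" → "vifjotgowivuw" ✓)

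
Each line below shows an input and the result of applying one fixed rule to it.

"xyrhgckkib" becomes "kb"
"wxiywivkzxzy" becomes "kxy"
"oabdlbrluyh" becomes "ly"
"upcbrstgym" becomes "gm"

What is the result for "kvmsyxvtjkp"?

tk

Each output is the input with this applied: keep every other character starting from the second (positions 2nd, 4th, 6th, ...), then delete the first 3 characters.
Working it through for "kvmsyxvtjkp": intermediate "vsxtk", final "tk".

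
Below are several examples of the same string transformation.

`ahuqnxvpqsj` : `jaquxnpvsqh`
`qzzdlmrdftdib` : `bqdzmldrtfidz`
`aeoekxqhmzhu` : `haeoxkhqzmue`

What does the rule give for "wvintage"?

gwniatev

In each case the input is transformed by: swap each adjacent pair of characters (1↔2, 3↔4, ...), then swap the first and last characters.
"wvintage" → "vwniateg" → "gwniatev".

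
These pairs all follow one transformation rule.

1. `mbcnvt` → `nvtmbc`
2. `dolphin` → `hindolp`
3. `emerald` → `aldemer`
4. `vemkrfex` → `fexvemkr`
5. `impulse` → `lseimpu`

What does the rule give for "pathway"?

The rule is to move the last 3 characters to the front (rotate right by 3).
"pathway" → "waypath".

waypath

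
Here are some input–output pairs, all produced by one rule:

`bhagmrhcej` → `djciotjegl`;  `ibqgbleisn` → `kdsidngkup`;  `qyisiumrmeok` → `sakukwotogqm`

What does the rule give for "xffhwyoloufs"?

zhhjyaqnqwhu

Each output is the input with this applied: shift every letter 2 places forward in the alphabet (wrapping around).
On "xffhwyoloufs" that produces "zhhjyaqnqwhu".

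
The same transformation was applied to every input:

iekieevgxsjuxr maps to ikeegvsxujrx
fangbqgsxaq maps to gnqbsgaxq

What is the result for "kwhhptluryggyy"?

hhtpulyrggyy

The pattern: delete the first 2 characters, then swap each adjacent pair of characters (1↔2, 3↔4, ...).
"kwhhptluryggyy" → "hhptluryggyy" → "hhtpulyrggyy".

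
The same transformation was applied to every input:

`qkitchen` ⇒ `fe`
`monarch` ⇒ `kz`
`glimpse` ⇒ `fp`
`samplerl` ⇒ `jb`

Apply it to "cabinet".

Each output is the input with this applied: keep one character in every 3, starting at position 3 (positions 3rd, 6th, 9th, ...), then shift every letter 3 places backward in the alphabet (wrapping around).
On "cabinet": the first step gives "be", and the second then gives "yb".

yb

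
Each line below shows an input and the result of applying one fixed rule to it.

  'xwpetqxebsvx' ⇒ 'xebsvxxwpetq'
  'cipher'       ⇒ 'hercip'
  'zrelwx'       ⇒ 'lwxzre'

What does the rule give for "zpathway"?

hwayzpat

The rule is to swap the front and back halves of the string.
Applying that to "zpathway" gives "hwayzpat".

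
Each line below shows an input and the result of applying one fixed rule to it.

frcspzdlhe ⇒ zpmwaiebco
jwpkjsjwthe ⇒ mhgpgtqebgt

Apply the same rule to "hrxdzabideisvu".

uawxyfabfpsreo

The transformation: shift every letter 3 places backward in the alphabet (wrapping around), then move the first 2 characters to the end (rotate left by 2).
Applying both steps to "hrxdzabideisvu": "eouawxyfabfpsr", then "uawxyfabfpsreo".
(Check on "frcspzdlhe": → "cozpmwaieb" → "zpmwaiebco" ✓)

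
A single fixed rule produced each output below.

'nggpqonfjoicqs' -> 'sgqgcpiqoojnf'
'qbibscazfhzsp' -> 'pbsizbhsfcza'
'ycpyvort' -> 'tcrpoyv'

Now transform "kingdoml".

limnogd

In each case the input is transformed by: take characters alternately from the front and the back (1st, last, 2nd, 2nd-last, ...), then delete the first character.
Starting from "kingdoml": after the first operation, "klimnogd"; after the second, "limnogd".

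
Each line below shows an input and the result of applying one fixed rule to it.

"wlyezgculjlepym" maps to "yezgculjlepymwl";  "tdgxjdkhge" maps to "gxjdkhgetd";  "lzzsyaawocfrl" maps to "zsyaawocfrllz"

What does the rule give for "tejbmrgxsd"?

In each case the input is transformed by: move the first 2 characters to the end (rotate left by 2).
"tejbmrgxsd" → "jbmrgxsdte".

jbmrgxsdte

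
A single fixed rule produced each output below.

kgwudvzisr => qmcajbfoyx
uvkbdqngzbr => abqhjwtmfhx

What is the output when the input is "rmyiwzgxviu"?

xseocfmdboa

What's happening: shift every letter 6 places forward in the alphabet (wrapping around).
Applying that to "rmyiwzgxviu" gives "xseocfmdboa".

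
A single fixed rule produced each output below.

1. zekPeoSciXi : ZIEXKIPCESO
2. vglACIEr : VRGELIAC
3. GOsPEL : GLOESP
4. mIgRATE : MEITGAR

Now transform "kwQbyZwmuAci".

Rule — take characters alternately from the front and the back (1st, last, 2nd, 2nd-last, ...), then convert every letter to uppercase.
Working it through for "kwQbyZwmuAci": intermediate "kiwcQAbuymZw", final "KIWCQABUYMZW".

KIWCQABUYMZW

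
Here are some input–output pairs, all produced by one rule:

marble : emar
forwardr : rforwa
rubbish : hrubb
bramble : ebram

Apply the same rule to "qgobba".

aqgo

The pattern: move the last 3 characters to the front (rotate right by 3), then delete the first 2 characters.
So "qgobba" becomes "aqgo".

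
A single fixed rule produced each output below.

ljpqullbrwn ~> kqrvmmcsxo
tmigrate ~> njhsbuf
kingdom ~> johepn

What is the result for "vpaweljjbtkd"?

Each output is the input with this applied: delete the first character, then shift every letter 1 place forward in the alphabet (wrapping around).
Working it through for "vpaweljjbtkd": intermediate "paweljjbtkd", final "qbxfmkkcule".

qbxfmkkcule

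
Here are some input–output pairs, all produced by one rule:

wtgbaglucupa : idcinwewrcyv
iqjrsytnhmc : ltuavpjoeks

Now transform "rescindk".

uekpfmtg

In each case the input is transformed by: shift every letter 2 places forward in the alphabet (wrapping around), then move the first 2 characters to the end (rotate left by 2).
Applying that to "rescindk" gives "uekpfmtg".
(Check on "iqjrsytnhmc": → "ksltuavpjoe" → "ltuavpjoeks" ✓)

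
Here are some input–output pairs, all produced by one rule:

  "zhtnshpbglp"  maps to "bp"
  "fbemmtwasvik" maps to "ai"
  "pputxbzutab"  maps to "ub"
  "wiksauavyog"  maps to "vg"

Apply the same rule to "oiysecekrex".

The transformation: keep one character in every 3, starting at position 2 (positions 2nd, 5th, 8th, ...), then keep only the last 2 characters.
"oiysecekrex" → "iekx" → "kx".
(Check on "pputxbzutab": → "pxub" → "ub" ✓)

kx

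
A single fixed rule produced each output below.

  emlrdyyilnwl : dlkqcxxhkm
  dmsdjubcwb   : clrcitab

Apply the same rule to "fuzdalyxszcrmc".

In each case the input is transformed by: shift every letter 1 place backward in the alphabet (wrapping around), then delete the last 2 characters.
For "fuzdalyxszcrmc", step one produces "etyczkxwrybqlb"; step two turns that into "etyczkxwrybq".
(Check on "emlrdyyilnwl": → "dlkqcxxhkmvk" → "dlkqcxxhkm" ✓)

etyczkxwrybq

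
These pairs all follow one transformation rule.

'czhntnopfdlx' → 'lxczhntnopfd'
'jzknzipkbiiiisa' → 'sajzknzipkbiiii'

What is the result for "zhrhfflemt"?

mtzhrhffle

The transformation: move the last 2 characters to the front (rotate right by 2).
Applying that to "zhrhfflemt" gives "mtzhrhffle".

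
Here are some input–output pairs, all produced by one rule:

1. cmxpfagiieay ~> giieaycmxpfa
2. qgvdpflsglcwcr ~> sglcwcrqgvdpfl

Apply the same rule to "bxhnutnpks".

Rule — swap the front and back halves of the string.
So "bxhnutnpks" becomes "tnpksbxhnu".

tnpksbxhnu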